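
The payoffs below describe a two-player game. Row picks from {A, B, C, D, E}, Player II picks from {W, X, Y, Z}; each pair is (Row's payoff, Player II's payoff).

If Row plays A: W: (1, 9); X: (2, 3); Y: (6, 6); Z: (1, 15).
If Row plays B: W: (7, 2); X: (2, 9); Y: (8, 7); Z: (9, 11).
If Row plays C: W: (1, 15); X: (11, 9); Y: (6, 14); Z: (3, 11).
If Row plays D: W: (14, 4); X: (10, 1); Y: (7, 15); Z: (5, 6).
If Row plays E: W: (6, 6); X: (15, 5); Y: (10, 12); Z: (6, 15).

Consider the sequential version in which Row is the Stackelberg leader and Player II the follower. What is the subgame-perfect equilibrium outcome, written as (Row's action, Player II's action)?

(B, Z)

Backward induction with Row moving first.
- A: BR = Z, leader payoff 1.
- B: BR = Z, leader payoff 9.
- C: BR = W, leader payoff 1.
- D: BR = Y, leader payoff 7.
- E: BR = Z, leader payoff 6.
Among 1, 9, 1, 7, 6, the best is 9 at B. Subgame-perfect outcome: (B, Z) with payoffs (9, 11).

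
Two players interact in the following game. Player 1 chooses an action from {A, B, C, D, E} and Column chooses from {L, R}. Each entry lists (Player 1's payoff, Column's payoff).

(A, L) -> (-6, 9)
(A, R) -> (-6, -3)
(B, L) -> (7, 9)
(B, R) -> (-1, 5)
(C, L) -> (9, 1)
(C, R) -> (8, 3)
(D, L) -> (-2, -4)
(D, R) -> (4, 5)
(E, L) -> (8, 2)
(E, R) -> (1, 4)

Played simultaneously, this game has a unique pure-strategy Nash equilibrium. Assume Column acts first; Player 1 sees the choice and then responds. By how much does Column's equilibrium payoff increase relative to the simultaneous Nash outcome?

Player 1 best-responds to each possible Column move:
- L: Player 1 compares -6, 7, 9, -2, 8 and picks C; Column would get 1.
- R: Player 1 compares -6, -1, 8, 4, 1 and picks C; Column would get 3.
Maximizing over 1, 3, Column chooses R. Subgame-perfect outcome: (C, R) with payoffs (8, 3).
Now find the simultaneous Nash equilibrium.
Player 1's best replies: L→C; R→C.
Column's best replies: A→L; B→L; C→R; D→R; E→R.
The unique mutual best reply is (C, R), giving (8, 3).
Column's commitment gain: 3 − 3 = 0.

0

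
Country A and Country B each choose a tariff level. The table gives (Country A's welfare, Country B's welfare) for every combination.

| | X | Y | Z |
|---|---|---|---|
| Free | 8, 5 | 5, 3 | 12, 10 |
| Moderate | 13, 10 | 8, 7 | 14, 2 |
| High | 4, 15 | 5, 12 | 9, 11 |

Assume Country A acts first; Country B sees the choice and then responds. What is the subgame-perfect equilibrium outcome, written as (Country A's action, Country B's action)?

Solve by backward induction (Country A leads).
- Free: BR = Z, leader payoff 12.
- Moderate: BR = X, leader payoff 13.
- High: BR = X, leader payoff 4.
Maximizing over 12, 13, 4, Country A chooses Moderate. Subgame-perfect outcome: (Moderate, X) with payoffs (13, 10).

(Moderate, X)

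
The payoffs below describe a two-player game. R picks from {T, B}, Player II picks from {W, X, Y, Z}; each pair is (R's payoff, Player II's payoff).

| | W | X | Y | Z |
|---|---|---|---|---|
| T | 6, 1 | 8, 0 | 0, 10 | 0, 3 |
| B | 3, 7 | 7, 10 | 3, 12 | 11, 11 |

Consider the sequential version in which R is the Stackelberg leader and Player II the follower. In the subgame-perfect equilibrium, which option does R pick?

B

Solve by backward induction (R leads).
- T: BR = Y, leader payoff 0.
- B: BR = Y, leader payoff 3.
R's induced payoffs are 0, 3, so R commits to B. Subgame-perfect outcome: (B, Y) with payoffs (3, 12).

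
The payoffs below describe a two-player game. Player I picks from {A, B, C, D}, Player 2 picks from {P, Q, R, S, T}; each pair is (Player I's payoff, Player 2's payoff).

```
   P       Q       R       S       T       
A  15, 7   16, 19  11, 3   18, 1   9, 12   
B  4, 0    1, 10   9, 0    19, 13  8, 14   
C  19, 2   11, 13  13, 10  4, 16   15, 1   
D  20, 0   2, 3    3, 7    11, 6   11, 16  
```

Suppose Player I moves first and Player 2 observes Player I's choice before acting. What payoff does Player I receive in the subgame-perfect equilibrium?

16

Solve by backward induction (Player I leads).
- A: BR = Q, leader payoff 16.
- B: BR = T, leader payoff 8.
- C: BR = S, leader payoff 4.
- D: BR = T, leader payoff 11.
Maximizing over 16, 8, 4, 11, Player I chooses A. Subgame-perfect outcome: (A, Q) with payoffs (16, 19).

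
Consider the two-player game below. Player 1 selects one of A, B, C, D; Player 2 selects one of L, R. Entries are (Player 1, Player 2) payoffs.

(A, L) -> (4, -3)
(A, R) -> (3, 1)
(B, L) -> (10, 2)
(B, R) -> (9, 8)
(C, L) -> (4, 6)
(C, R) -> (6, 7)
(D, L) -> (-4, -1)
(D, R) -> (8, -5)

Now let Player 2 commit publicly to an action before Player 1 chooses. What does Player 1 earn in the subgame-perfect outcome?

Backward induction with Player 2 moving first.
- L: BR = B, leader payoff 2.
- R: BR = B, leader payoff 8.
Player 2's induced payoffs are 2, 8, so Player 2 commits to R. Subgame-perfect outcome: (B, R) with payoffs (9, 8).

9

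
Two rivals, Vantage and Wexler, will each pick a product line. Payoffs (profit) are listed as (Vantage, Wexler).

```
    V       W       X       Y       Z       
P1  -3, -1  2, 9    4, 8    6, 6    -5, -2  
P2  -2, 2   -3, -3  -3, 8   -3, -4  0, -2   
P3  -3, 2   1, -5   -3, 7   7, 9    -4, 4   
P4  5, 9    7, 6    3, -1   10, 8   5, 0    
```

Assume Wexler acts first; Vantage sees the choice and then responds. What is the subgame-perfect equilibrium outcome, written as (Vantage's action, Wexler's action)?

(P4, V)

Backward induction with Wexler moving first.
- V: BR = P4, leader payoff 9.
- W: BR = P4, leader payoff 6.
- X: BR = P1, leader payoff 8.
- Y: BR = P4, leader payoff 8.
- Z: BR = P4, leader payoff 0.
Among 9, 6, 8, 8, 0, the best is 9 at V. Subgame-perfect outcome: (P4, V) with payoffs (5, 9).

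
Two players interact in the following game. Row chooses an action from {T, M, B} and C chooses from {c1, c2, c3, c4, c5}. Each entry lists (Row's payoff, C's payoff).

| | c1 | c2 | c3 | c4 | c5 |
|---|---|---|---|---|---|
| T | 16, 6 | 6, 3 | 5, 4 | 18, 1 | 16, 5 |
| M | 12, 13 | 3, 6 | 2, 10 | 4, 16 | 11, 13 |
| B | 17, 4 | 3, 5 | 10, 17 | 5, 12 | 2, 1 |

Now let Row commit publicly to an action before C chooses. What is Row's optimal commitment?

T

C best-responds to each possible Row move:
- T: BR = c1, leader payoff 16.
- M: BR = c4, leader payoff 4.
- B: BR = c3, leader payoff 10.
Maximizing over 16, 4, 10, Row chooses T. Subgame-perfect outcome: (T, c1) with payoffs (16, 6).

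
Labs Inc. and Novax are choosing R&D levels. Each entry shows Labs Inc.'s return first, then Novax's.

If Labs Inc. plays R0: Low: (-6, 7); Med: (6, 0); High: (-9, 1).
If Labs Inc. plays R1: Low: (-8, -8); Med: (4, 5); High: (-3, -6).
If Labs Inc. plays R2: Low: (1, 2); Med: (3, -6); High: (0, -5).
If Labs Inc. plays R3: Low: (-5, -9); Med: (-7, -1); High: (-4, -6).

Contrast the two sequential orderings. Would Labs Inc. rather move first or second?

first

If Labs Inc. leads: Novax's best replies are R0→Low, R1→Med, R2→Low, R3→Med; Labs Inc.'s induced payoffs -6, 4, 1, -7; outcome (R1, Med), payoffs (4, 5).
If Novax leads: Labs Inc.'s best replies are Low→R2, Med→R0, High→R2; Novax's induced payoffs 2, 0, -5; outcome (R2, Low), payoffs (1, 2).
Labs Inc. gets 4 moving first and 1 moving second, so Labs Inc. prefers to move first.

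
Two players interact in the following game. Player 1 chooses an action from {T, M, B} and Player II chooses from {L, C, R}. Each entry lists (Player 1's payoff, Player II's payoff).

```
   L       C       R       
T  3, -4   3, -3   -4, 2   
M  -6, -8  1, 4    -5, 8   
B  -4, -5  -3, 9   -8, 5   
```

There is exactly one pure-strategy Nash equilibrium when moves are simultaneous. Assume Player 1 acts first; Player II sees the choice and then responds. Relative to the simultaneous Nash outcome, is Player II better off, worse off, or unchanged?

Player II best-responds to each possible Player 1 move:
- T → Player II plays R (best of -4, -3, 2); Player 1 gets -4.
- M → Player II plays R (best of -8, 4, 8); Player 1 gets -5.
- B → Player II plays C (best of -5, 9, 5); Player 1 gets -3.
Player 1's induced payoffs are -4, -5, -3, so Player 1 commits to B. Subgame-perfect outcome: (B, C) with payoffs (-3, 9).
Under simultaneous play:
Player 1's best replies: L→T; C→T; R→T.
Player II's best replies: T→R; M→R; B→C.
Only (T, R) has each player best-responding; Nash payoffs (-4, 2).
Player II earns 9 sequentially versus 2 at the Nash outcome: better off.

better off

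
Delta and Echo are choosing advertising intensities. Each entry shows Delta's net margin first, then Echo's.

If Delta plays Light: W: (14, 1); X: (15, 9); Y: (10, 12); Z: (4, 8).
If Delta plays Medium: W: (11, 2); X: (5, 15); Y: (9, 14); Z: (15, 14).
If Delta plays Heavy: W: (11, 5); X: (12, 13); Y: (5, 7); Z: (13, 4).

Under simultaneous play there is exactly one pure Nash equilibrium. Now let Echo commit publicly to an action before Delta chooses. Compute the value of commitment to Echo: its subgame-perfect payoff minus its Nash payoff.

Backward induction with Echo moving first.
- W → Delta plays Light (best of 14, 11, 11); Echo gets 1.
- X → Delta plays Light (best of 15, 5, 12); Echo gets 9.
- Y → Delta plays Light (best of 10, 9, 5); Echo gets 12.
- Z → Delta plays Medium (best of 4, 15, 13); Echo gets 14.
Maximizing over 1, 9, 12, 14, Echo chooses Z. Subgame-perfect outcome: (Medium, Z) with payoffs (15, 14).
For the simultaneous game, intersect best replies.
Delta's best replies: W→Light; X→Light; Y→Light; Z→Medium.
Echo's best replies: Light→Y; Medium→X; Heavy→X.
Only (Light, Y) has each player best-responding; Nash payoffs (10, 12).
Echo's commitment gain: 14 − 12 = 2.

2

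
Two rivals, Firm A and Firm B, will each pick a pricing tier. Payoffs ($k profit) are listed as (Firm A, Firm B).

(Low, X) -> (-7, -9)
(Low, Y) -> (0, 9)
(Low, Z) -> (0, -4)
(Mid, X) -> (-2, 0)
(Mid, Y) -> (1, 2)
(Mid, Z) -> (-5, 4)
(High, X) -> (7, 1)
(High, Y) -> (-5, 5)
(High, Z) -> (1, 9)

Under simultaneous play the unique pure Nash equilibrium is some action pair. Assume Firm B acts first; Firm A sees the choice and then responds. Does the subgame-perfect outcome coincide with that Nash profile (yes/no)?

Solve by backward induction (Firm B leads).
- X → Firm A plays High (best of -7, -2, 7); Firm B gets 1.
- Y → Firm A plays Mid (best of 0, 1, -5); Firm B gets 2.
- Z → Firm A plays High (best of 0, -5, 1); Firm B gets 9.
Maximizing over 1, 2, 9, Firm B chooses Z. Subgame-perfect outcome: (High, Z) with payoffs (1, 9).
For the simultaneous game, intersect best replies.
Firm A's best replies: X→High; Y→Mid; Z→High.
Firm B's best replies: Low→Y; Mid→Z; High→Z.
Only (High, Z) has each player best-responding; Nash payoffs (1, 9).
Sequential outcome (High, Z) coincides with the Nash profile (High, Z).

yes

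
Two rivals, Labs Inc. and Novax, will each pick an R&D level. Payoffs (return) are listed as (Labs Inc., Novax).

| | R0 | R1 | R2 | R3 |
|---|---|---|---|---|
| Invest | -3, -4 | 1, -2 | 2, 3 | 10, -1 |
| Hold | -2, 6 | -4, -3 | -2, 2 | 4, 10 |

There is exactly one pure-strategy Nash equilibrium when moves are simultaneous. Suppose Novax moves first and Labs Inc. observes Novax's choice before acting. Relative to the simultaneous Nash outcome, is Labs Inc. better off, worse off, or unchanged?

worse off

Solve by backward induction (Novax leads).
- R0: BR = Hold, leader payoff 6.
- R1: BR = Invest, leader payoff -2.
- R2: BR = Invest, leader payoff 3.
- R3: BR = Invest, leader payoff -1.
Among 6, -2, 3, -1, the best is 6 at R0. Subgame-perfect outcome: (Hold, R0) with payoffs (-2, 6).
For the simultaneous game, intersect best replies.
Labs Inc.'s best replies: R0→Hold; R1→Invest; R2→Invest; R3→Invest.
Novax's best replies: Invest→R2; Hold→R3.
The unique mutual best reply is (Invest, R2), giving (2, 3).
Labs Inc. earns -2 sequentially versus 2 at the Nash outcome: worse off.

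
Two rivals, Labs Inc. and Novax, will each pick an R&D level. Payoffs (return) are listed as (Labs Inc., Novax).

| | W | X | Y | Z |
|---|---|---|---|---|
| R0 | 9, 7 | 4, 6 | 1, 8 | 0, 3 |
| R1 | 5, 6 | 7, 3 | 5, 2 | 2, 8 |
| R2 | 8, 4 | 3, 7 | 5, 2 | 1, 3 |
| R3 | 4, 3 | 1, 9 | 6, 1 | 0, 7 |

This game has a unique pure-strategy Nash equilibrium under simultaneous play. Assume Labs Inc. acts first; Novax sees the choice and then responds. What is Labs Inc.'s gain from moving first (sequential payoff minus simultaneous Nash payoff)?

Novax best-responds to each possible Labs Inc. move:
- R0 → Novax plays Y (best of 7, 6, 8, 3); Labs Inc. gets 1.
- R1 → Novax plays Z (best of 6, 3, 2, 8); Labs Inc. gets 2.
- R2 → Novax plays X (best of 4, 7, 2, 3); Labs Inc. gets 3.
- R3 → Novax plays X (best of 3, 9, 1, 7); Labs Inc. gets 1.
Labs Inc.'s induced payoffs are 1, 2, 3, 1, so Labs Inc. commits to R2. Subgame-perfect outcome: (R2, X) with payoffs (3, 7).
For the simultaneous game, intersect best replies.
Labs Inc.'s best replies: W→R0; X→R1; Y→R3; Z→R1.
Novax's best replies: R0→Y; R1→Z; R2→X; R3→X.
The unique mutual best reply is (R1, Z), giving (2, 8).
Labs Inc.'s commitment gain: 3 − 2 = 1.

1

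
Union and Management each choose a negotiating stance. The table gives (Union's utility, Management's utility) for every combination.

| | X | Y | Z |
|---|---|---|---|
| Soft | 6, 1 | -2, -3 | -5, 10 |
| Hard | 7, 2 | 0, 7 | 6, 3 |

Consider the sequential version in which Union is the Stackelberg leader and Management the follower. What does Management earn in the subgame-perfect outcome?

Work backward from Management's decision.
- Soft → Management plays Z (best of 1, -3, 10); Union gets -5.
- Hard → Management plays Y (best of 2, 7, 3); Union gets 0.
Union's induced payoffs are -5, 0, so Union commits to Hard. Subgame-perfect outcome: (Hard, Y) with payoffs (0, 7).

7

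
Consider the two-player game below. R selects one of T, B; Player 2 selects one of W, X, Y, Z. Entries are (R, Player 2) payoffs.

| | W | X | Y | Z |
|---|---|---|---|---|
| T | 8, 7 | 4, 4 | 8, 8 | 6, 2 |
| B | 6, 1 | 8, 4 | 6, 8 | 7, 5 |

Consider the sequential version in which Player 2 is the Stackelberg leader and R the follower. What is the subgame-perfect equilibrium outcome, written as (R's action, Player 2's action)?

R best-responds to each possible Player 2 move:
- W → R plays T (best of 8, 6); Player 2 gets 7.
- X → R plays B (best of 4, 8); Player 2 gets 4.
- Y → R plays T (best of 8, 6); Player 2 gets 8.
- Z → R plays B (best of 6, 7); Player 2 gets 5.
Maximizing over 7, 4, 8, 5, Player 2 chooses Y. Subgame-perfect outcome: (T, Y) with payoffs (8, 8).

(T, Y)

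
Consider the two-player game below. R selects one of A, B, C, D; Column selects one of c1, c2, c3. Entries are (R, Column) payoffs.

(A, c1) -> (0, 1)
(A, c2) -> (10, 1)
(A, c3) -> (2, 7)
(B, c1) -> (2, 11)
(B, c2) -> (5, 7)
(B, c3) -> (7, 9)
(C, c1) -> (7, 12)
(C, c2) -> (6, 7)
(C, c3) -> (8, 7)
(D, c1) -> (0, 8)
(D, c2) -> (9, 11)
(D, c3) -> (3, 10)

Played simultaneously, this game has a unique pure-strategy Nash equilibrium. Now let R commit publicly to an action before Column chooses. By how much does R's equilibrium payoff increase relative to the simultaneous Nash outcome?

Backward induction with R moving first.
- A → Column plays c3 (best of 1, 1, 7); R gets 2.
- B → Column plays c1 (best of 11, 7, 9); R gets 2.
- C → Column plays c1 (best of 12, 7, 7); R gets 7.
- D → Column plays c2 (best of 8, 11, 10); R gets 9.
Maximizing over 2, 2, 7, 9, R chooses D. Subgame-perfect outcome: (D, c2) with payoffs (9, 11).
Now find the simultaneous Nash equilibrium.
R's best replies: c1→C; c2→A; c3→C.
Column's best replies: A→c3; B→c1; C→c1; D→c2.
The unique mutual best reply is (C, c1), giving (7, 12).
R's commitment gain: 9 − 7 = 2.

2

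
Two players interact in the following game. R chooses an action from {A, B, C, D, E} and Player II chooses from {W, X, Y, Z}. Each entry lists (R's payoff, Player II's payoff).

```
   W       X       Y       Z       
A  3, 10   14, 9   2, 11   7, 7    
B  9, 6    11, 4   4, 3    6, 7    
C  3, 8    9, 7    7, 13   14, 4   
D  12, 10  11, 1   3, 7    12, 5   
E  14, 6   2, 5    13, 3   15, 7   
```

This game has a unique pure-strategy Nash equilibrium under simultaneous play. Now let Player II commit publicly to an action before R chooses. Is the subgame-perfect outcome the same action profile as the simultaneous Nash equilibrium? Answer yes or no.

no

Solve by backward induction (Player II leads).
- W: R compares 3, 9, 3, 12, 14 and picks E; Player II would get 6.
- X: R compares 14, 11, 9, 11, 2 and picks A; Player II would get 9.
- Y: R compares 2, 4, 7, 3, 13 and picks E; Player II would get 3.
- Z: R compares 7, 6, 14, 12, 15 and picks E; Player II would get 7.
Maximizing over 6, 9, 3, 7, Player II chooses X. Subgame-perfect outcome: (A, X) with payoffs (14, 9).
Under simultaneous play:
R's best replies: W→E; X→A; Y→E; Z→E.
Player II's best replies: A→Y; B→Z; C→Y; D→W; E→Z.
Only (E, Z) has each player best-responding; Nash payoffs (15, 7).
Sequential outcome (A, X) differs from the Nash profile (E, Z).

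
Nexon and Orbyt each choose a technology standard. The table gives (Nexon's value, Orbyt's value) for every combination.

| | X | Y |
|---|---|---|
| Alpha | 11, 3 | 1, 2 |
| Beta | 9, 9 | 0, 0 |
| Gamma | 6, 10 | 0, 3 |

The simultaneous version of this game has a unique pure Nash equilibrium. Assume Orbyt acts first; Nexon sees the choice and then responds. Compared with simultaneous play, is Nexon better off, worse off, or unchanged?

Nexon best-responds to each possible Orbyt move:
- X: BR = Alpha, leader payoff 3.
- Y: BR = Alpha, leader payoff 2.
Maximizing over 3, 2, Orbyt chooses X. Subgame-perfect outcome: (Alpha, X) with payoffs (11, 3).
Under simultaneous play:
Nexon's best replies: X→Alpha; Y→Alpha.
Orbyt's best replies: Alpha→X; Beta→X; Gamma→X.
The unique mutual best reply is (Alpha, X), giving (11, 3).
Nexon earns 11 sequentially versus 11 at the Nash outcome: unchanged.

unchanged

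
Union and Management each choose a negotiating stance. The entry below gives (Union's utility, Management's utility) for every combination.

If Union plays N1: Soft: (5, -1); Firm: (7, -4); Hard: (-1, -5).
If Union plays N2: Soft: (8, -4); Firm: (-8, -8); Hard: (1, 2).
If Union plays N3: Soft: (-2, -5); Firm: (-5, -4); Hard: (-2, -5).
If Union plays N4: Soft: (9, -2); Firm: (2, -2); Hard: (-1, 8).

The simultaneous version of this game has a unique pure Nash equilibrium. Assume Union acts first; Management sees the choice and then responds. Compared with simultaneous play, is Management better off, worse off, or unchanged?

worse off

Work backward from Management's decision.
- N1: Management compares -1, -4, -5 and picks Soft; Union would get 5.
- N2: Management compares -4, -8, 2 and picks Hard; Union would get 1.
- N3: Management compares -5, -4, -5 and picks Firm; Union would get -5.
- N4: Management compares -2, -2, 8 and picks Hard; Union would get -1.
Maximizing over 5, 1, -5, -1, Union chooses N1. Subgame-perfect outcome: (N1, Soft) with payoffs (5, -1).
For the simultaneous game, intersect best replies.
Union's best replies: Soft→N4; Firm→N1; Hard→N2.
Management's best replies: N1→Soft; N2→Hard; N3→Firm; N4→Hard.
The unique mutual best reply is (N2, Hard), giving (1, 2).
Management earns -1 sequentially versus 2 at the Nash outcome: worse off.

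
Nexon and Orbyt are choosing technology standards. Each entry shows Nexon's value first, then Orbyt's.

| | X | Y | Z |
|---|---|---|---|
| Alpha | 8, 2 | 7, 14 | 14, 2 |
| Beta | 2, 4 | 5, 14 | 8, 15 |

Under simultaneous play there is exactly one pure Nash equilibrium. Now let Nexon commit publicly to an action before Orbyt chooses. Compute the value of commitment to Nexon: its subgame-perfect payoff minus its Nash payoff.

Orbyt best-responds to each possible Nexon move:
- Alpha → Orbyt plays Y (best of 2, 14, 2); Nexon gets 7.
- Beta → Orbyt plays Z (best of 4, 14, 15); Nexon gets 8.
Nexon's induced payoffs are 7, 8, so Nexon commits to Beta. Subgame-perfect outcome: (Beta, Z) with payoffs (8, 15).
Now find the simultaneous Nash equilibrium.
Nexon's best replies: X→Alpha; Y→Alpha; Z→Alpha.
Orbyt's best replies: Alpha→Y; Beta→Z.
Only (Alpha, Y) has each player best-responding; Nash payoffs (7, 14).
Nexon's commitment gain: 8 − 7 = 1.

1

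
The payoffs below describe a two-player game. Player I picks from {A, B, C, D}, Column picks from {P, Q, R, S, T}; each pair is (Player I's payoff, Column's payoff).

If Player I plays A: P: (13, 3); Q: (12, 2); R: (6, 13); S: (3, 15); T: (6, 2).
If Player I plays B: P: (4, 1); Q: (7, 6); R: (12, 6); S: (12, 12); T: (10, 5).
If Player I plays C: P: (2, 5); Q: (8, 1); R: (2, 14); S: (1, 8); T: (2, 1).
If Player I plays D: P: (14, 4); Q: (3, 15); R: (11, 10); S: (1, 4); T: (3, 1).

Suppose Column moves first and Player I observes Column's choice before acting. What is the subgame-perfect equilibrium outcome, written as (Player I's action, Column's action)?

(B, S)

Backward induction with Column moving first.
- P: Player I compares 13, 4, 2, 14 and picks D; Column would get 4.
- Q: Player I compares 12, 7, 8, 3 and picks A; Column would get 2.
- R: Player I compares 6, 12, 2, 11 and picks B; Column would get 6.
- S: Player I compares 3, 12, 1, 1 and picks B; Column would get 12.
- T: Player I compares 6, 10, 2, 3 and picks B; Column would get 5.
Column's induced payoffs are 4, 2, 6, 12, 5, so Column commits to S. Subgame-perfect outcome: (B, S) with payoffs (12, 12).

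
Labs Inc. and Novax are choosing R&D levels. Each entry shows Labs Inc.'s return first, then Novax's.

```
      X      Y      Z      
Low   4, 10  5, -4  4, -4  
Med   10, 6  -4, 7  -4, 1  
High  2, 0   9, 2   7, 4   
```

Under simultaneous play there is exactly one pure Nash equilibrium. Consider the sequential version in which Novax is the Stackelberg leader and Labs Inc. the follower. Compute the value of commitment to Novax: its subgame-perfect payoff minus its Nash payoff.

2

Solve by backward induction (Novax leads).
- X: BR = Med, leader payoff 6.
- Y: BR = High, leader payoff 2.
- Z: BR = High, leader payoff 4.
Novax's induced payoffs are 6, 2, 4, so Novax commits to X. Subgame-perfect outcome: (Med, X) with payoffs (10, 6).
For the simultaneous game, intersect best replies.
Labs Inc.'s best replies: X→Med; Y→High; Z→High.
Novax's best replies: Low→X; Med→Y; High→Z.
The unique mutual best reply is (High, Z), giving (7, 4).
Novax's commitment gain: 6 − 4 = 2.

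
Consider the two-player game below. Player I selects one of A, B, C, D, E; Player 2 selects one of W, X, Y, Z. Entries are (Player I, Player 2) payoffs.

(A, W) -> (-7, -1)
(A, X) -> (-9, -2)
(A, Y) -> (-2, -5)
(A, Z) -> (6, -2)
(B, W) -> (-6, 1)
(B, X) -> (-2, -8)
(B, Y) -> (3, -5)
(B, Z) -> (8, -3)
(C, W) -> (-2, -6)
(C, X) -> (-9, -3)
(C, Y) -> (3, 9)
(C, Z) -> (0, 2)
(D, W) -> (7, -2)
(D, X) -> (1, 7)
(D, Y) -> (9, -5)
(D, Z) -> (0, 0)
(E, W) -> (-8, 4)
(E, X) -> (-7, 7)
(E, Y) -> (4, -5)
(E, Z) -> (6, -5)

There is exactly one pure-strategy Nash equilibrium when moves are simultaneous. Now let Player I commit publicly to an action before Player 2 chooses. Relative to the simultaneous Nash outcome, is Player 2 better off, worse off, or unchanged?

better off

Backward induction with Player I moving first.
- A: BR = W, leader payoff -7.
- B: BR = W, leader payoff -6.
- C: BR = Y, leader payoff 3.
- D: BR = X, leader payoff 1.
- E: BR = X, leader payoff -7.
Player I's induced payoffs are -7, -6, 3, 1, -7, so Player I commits to C. Subgame-perfect outcome: (C, Y) with payoffs (3, 9).
Under simultaneous play:
Player I's best replies: W→D; X→D; Y→D; Z→B.
Player 2's best replies: A→W; B→W; C→Y; D→X; E→X.
The unique mutual best reply is (D, X), giving (1, 7).
Player 2 earns 9 sequentially versus 7 at the Nash outcome: better off.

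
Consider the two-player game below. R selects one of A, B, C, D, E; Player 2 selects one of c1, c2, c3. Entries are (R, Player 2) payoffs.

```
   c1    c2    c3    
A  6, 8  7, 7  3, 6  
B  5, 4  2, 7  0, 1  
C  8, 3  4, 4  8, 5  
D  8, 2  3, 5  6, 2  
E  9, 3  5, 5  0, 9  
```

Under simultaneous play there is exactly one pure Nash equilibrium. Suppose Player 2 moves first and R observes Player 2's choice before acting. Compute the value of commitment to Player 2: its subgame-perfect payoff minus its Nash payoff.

2

Solve by backward induction (Player 2 leads).
- c1: R compares 6, 5, 8, 8, 9 and picks E; Player 2 would get 3.
- c2: R compares 7, 2, 4, 3, 5 and picks A; Player 2 would get 7.
- c3: R compares 3, 0, 8, 6, 0 and picks C; Player 2 would get 5.
Maximizing over 3, 7, 5, Player 2 chooses c2. Subgame-perfect outcome: (A, c2) with payoffs (7, 7).
For the simultaneous game, intersect best replies.
R's best replies: c1→E; c2→A; c3→C.
Player 2's best replies: A→c1; B→c2; C→c3; D→c2; E→c3.
Only (C, c3) has each player best-responding; Nash payoffs (8, 5).
Player 2's commitment gain: 7 − 5 = 2.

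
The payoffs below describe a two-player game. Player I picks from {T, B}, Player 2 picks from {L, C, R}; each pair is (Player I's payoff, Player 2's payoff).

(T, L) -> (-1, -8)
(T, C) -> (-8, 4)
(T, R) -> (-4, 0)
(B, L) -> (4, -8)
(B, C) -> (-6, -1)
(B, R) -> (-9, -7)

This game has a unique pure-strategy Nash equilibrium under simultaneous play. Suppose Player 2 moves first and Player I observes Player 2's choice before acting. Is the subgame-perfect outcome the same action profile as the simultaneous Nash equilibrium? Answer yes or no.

no

Solve by backward induction (Player 2 leads).
- L: Player I compares -1, 4 and picks B; Player 2 would get -8.
- C: Player I compares -8, -6 and picks B; Player 2 would get -1.
- R: Player I compares -4, -9 and picks T; Player 2 would get 0.
Player 2's induced payoffs are -8, -1, 0, so Player 2 commits to R. Subgame-perfect outcome: (T, R) with payoffs (-4, 0).
Under simultaneous play:
Player I's best replies: L→B; C→B; R→T.
Player 2's best replies: T→C; B→C.
The unique mutual best reply is (B, C), giving (-6, -1).
Sequential outcome (T, R) differs from the Nash profile (B, C).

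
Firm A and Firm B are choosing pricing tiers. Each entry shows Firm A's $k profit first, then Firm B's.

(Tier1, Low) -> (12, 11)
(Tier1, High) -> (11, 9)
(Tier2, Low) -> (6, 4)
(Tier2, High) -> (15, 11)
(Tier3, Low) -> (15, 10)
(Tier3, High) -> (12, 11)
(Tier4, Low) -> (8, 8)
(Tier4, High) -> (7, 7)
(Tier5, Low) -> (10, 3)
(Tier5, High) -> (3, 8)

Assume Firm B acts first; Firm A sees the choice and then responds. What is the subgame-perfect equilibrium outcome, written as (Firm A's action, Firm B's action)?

Backward induction with Firm B moving first.
- Low → Firm A plays Tier3 (best of 12, 6, 15, 8, 10); Firm B gets 10.
- High → Firm A plays Tier2 (best of 11, 15, 12, 7, 3); Firm B gets 11.
Firm B's induced payoffs are 10, 11, so Firm B commits to High. Subgame-perfect outcome: (Tier2, High) with payoffs (15, 11).

(Tier2, High)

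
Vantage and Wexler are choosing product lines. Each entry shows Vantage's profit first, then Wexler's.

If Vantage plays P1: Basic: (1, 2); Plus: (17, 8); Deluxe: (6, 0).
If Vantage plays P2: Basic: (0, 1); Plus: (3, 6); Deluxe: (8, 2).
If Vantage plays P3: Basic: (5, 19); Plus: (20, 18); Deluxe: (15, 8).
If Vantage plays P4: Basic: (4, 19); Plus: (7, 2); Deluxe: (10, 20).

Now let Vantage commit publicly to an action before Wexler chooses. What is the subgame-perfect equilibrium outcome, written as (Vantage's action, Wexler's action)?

(P1, Plus)

Wexler best-responds to each possible Vantage move:
- P1 → Wexler plays Plus (best of 2, 8, 0); Vantage gets 17.
- P2 → Wexler plays Plus (best of 1, 6, 2); Vantage gets 3.
- P3 → Wexler plays Basic (best of 19, 18, 8); Vantage gets 5.
- P4 → Wexler plays Deluxe (best of 19, 2, 20); Vantage gets 10.
Vantage's induced payoffs are 17, 3, 5, 10, so Vantage commits to P1. Subgame-perfect outcome: (P1, Plus) with payoffs (17, 8).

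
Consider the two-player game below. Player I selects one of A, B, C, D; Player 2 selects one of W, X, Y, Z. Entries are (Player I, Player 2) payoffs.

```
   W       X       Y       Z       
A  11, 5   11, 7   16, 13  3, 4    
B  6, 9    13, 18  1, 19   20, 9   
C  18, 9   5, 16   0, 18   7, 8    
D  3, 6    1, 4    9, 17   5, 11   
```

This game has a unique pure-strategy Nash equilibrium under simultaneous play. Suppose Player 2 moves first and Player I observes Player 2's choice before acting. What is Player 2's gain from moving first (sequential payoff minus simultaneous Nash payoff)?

5

Player I best-responds to each possible Player 2 move:
- W: BR = C, leader payoff 9.
- X: BR = B, leader payoff 18.
- Y: BR = A, leader payoff 13.
- Z: BR = B, leader payoff 9.
Player 2's induced payoffs are 9, 18, 13, 9, so Player 2 commits to X. Subgame-perfect outcome: (B, X) with payoffs (13, 18).
For the simultaneous game, intersect best replies.
Player I's best replies: W→C; X→B; Y→A; Z→B.
Player 2's best replies: A→Y; B→Y; C→Y; D→Y.
Only (A, Y) has each player best-responding; Nash payoffs (16, 13).
Player 2's commitment gain: 18 − 13 = 5.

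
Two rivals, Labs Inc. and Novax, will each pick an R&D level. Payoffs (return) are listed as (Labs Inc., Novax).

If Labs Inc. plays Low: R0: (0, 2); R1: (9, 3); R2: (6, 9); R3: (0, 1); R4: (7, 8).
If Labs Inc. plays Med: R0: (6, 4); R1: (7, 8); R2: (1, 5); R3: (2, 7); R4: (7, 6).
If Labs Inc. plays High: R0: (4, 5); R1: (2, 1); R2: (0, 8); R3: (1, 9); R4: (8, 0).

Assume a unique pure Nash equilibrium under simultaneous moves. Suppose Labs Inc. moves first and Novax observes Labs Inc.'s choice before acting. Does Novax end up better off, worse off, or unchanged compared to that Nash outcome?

worse off

Solve by backward induction (Labs Inc. leads).
- Low → Novax plays R2 (best of 2, 3, 9, 1, 8); Labs Inc. gets 6.
- Med → Novax plays R1 (best of 4, 8, 5, 7, 6); Labs Inc. gets 7.
- High → Novax plays R3 (best of 5, 1, 8, 9, 0); Labs Inc. gets 1.
Labs Inc.'s induced payoffs are 6, 7, 1, so Labs Inc. commits to Med. Subgame-perfect outcome: (Med, R1) with payoffs (7, 8).
Under simultaneous play:
Labs Inc.'s best replies: R0→Med; R1→Low; R2→Low; R3→Med; R4→High.
Novax's best replies: Low→R2; Med→R1; High→R3.
Only (Low, R2) has each player best-responding; Nash payoffs (6, 9).
Novax earns 8 sequentially versus 9 at the Nash outcome: worse off.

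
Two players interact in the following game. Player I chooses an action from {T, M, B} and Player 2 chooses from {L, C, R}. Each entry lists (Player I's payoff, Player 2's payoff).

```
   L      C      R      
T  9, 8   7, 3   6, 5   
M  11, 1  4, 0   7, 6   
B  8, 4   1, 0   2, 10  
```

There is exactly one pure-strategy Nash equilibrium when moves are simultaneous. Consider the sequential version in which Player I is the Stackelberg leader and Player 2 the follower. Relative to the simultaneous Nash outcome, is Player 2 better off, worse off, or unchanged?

better off

Solve by backward induction (Player I leads).
- T: Player 2 compares 8, 3, 5 and picks L; Player I would get 9.
- M: Player 2 compares 1, 0, 6 and picks R; Player I would get 7.
- B: Player 2 compares 4, 0, 10 and picks R; Player I would get 2.
Player I's induced payoffs are 9, 7, 2, so Player I commits to T. Subgame-perfect outcome: (T, L) with payoffs (9, 8).
Under simultaneous play:
Player I's best replies: L→M; C→T; R→M.
Player 2's best replies: T→L; M→R; B→R.
The unique mutual best reply is (M, R), giving (7, 6).
Player 2 earns 8 sequentially versus 6 at the Nash outcome: better off.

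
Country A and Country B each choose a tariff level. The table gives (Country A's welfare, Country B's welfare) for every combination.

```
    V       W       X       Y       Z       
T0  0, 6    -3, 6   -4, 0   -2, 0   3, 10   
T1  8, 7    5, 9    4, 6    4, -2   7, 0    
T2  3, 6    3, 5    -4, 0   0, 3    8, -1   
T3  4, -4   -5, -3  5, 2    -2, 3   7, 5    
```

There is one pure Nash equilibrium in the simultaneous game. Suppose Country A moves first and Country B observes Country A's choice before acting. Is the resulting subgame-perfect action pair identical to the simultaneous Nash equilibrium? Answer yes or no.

Work backward from Country B's decision.
- T0: Country B compares 6, 6, 0, 0, 10 and picks Z; Country A would get 3.
- T1: Country B compares 7, 9, 6, -2, 0 and picks W; Country A would get 5.
- T2: Country B compares 6, 5, 0, 3, -1 and picks V; Country A would get 3.
- T3: Country B compares -4, -3, 2, 3, 5 and picks Z; Country A would get 7.
Maximizing over 3, 5, 3, 7, Country A chooses T3. Subgame-perfect outcome: (T3, Z) with payoffs (7, 5).
For the simultaneous game, intersect best replies.
Country A's best replies: V→T1; W→T1; X→T3; Y→T1; Z→T2.
Country B's best replies: T0→Z; T1→W; T2→V; T3→Z.
The unique mutual best reply is (T1, W), giving (5, 9).
Sequential outcome (T3, Z) differs from the Nash profile (T1, W).

no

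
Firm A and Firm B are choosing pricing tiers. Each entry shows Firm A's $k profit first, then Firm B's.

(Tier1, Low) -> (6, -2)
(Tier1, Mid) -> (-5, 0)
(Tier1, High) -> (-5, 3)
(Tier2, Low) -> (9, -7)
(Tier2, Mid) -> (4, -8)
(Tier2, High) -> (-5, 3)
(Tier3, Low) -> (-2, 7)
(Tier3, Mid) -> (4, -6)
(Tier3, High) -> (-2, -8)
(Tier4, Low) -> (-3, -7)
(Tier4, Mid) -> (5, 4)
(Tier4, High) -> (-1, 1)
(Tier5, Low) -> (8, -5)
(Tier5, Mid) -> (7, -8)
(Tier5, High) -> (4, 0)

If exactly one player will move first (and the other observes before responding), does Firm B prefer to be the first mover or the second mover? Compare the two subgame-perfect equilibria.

second

If Firm A leads: Firm B's best replies are Tier1→High, Tier2→High, Tier3→Low, Tier4→Mid, Tier5→High; Firm A's induced payoffs -5, -5, -2, 5, 4; outcome (Tier4, Mid), payoffs (5, 4).
If Firm B leads: Firm A's best replies are Low→Tier2, Mid→Tier5, High→Tier5; Firm B's induced payoffs -7, -8, 0; outcome (Tier5, High), payoffs (4, 0).
Firm B gets 0 moving first and 4 moving second, so Firm B prefers to move second.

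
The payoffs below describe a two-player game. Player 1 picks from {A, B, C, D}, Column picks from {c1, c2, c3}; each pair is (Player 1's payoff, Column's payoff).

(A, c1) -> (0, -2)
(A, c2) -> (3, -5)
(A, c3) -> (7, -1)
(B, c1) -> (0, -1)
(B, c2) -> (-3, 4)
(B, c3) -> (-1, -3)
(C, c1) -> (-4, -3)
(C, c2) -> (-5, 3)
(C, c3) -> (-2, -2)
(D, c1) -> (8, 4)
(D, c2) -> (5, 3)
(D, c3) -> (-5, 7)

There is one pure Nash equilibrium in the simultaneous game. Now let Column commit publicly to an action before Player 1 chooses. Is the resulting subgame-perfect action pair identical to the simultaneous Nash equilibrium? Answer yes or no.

no

Solve by backward induction (Column leads).
- c1 → Player 1 plays D (best of 0, 0, -4, 8); Column gets 4.
- c2 → Player 1 plays D (best of 3, -3, -5, 5); Column gets 3.
- c3 → Player 1 plays A (best of 7, -1, -2, -5); Column gets -1.
Among 4, 3, -1, the best is 4 at c1. Subgame-perfect outcome: (D, c1) with payoffs (8, 4).
Now find the simultaneous Nash equilibrium.
Player 1's best replies: c1→D; c2→D; c3→A.
Column's best replies: A→c3; B→c2; C→c2; D→c3.
Only (A, c3) has each player best-responding; Nash payoffs (7, -1).
Sequential outcome (D, c1) differs from the Nash profile (A, c3).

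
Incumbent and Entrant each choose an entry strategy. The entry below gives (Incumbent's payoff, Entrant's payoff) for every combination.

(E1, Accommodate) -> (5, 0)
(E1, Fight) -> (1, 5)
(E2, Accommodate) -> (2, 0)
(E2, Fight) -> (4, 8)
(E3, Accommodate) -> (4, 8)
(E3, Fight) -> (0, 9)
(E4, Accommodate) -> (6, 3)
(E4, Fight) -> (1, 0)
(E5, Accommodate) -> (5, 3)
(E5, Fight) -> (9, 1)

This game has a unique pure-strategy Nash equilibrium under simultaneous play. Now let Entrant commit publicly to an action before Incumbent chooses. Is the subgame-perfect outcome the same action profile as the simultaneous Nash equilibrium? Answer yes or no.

Incumbent best-responds to each possible Entrant move:
- Accommodate: Incumbent compares 5, 2, 4, 6, 5 and picks E4; Entrant would get 3.
- Fight: Incumbent compares 1, 4, 0, 1, 9 and picks E5; Entrant would get 1.
Entrant's induced payoffs are 3, 1, so Entrant commits to Accommodate. Subgame-perfect outcome: (E4, Accommodate) with payoffs (6, 3).
For the simultaneous game, intersect best replies.
Incumbent's best replies: Accommodate→E4; Fight→E5.
Entrant's best replies: E1→Fight; E2→Fight; E3→Fight; E4→Accommodate; E5→Accommodate.
Only (E4, Accommodate) has each player best-responding; Nash payoffs (6, 3).
Sequential outcome (E4, Accommodate) coincides with the Nash profile (E4, Accommodate).

yes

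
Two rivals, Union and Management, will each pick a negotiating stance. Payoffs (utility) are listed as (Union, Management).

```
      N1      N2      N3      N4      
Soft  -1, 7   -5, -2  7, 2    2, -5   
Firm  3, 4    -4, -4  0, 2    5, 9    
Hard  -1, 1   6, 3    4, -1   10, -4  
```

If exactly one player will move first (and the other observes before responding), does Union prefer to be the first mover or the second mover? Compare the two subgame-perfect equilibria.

first

If Union leads: Management's best replies are Soft→N1, Firm→N4, Hard→N2; Union's induced payoffs -1, 5, 6; outcome (Hard, N2), payoffs (6, 3).
If Management leads: Union's best replies are N1→Firm, N2→Hard, N3→Soft, N4→Hard; Management's induced payoffs 4, 3, 2, -4; outcome (Firm, N1), payoffs (3, 4).
Union gets 6 moving first and 3 moving second, so Union prefers to move first.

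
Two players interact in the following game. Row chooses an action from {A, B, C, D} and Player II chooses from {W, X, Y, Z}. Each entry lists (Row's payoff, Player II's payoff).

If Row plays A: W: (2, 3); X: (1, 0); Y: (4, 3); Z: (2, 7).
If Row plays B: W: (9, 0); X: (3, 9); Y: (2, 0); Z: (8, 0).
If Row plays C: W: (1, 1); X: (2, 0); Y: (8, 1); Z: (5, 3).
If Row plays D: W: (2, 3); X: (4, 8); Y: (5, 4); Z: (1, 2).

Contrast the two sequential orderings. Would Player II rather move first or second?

first

If Row leads: Player II's best replies are A→Z, B→X, C→Z, D→X; Row's induced payoffs 2, 3, 5, 4; outcome (C, Z), payoffs (5, 3).
If Player II leads: Row's best replies are W→B, X→D, Y→C, Z→B; Player II's induced payoffs 0, 8, 1, 0; outcome (D, X), payoffs (4, 8).
Player II gets 8 moving first and 3 moving second, so Player II prefers to move first.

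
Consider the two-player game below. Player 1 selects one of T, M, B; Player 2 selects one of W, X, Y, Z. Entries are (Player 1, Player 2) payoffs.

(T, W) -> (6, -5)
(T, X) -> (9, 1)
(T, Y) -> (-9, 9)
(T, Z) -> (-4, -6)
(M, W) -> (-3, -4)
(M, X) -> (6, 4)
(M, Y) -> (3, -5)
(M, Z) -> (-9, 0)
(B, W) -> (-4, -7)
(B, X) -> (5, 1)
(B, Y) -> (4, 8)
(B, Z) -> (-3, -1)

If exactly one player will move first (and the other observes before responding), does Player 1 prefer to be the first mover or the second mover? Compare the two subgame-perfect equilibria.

first

If Player 1 leads: Player 2's best replies are T→Y, M→X, B→Y; Player 1's induced payoffs -9, 6, 4; outcome (M, X), payoffs (6, 4).
If Player 2 leads: Player 1's best replies are W→T, X→T, Y→B, Z→B; Player 2's induced payoffs -5, 1, 8, -1; outcome (B, Y), payoffs (4, 8).
Player 1 gets 6 moving first and 4 moving second, so Player 1 prefers to move first.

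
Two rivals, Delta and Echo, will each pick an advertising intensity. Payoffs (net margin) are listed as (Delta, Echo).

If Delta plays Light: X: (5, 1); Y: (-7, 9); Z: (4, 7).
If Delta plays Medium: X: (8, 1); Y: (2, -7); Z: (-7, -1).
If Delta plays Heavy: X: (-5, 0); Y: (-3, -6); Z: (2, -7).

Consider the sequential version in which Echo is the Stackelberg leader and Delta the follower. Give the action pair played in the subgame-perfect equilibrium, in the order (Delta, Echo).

(Light, Z)

Backward induction with Echo moving first.
- X → Delta plays Medium (best of 5, 8, -5); Echo gets 1.
- Y → Delta plays Medium (best of -7, 2, -3); Echo gets -7.
- Z → Delta plays Light (best of 4, -7, 2); Echo gets 7.
Among 1, -7, 7, the best is 7 at Z. Subgame-perfect outcome: (Light, Z) with payoffs (4, 7).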